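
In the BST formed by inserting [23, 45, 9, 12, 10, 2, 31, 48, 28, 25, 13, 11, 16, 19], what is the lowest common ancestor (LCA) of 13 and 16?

Tree insertion order: [23, 45, 9, 12, 10, 2, 31, 48, 28, 25, 13, 11, 16, 19]
Tree (level-order array): [23, 9, 45, 2, 12, 31, 48, None, None, 10, 13, 28, None, None, None, None, 11, None, 16, 25, None, None, None, None, 19]
In a BST, the LCA of p=13, q=16 is the first node v on the
root-to-leaf path with p <= v <= q (go left if both < v, right if both > v).
Walk from root:
  at 23: both 13 and 16 < 23, go left
  at 9: both 13 and 16 > 9, go right
  at 12: both 13 and 16 > 12, go right
  at 13: 13 <= 13 <= 16, this is the LCA
LCA = 13


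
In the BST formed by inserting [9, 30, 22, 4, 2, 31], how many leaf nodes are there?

Tree built from: [9, 30, 22, 4, 2, 31]
Tree (level-order array): [9, 4, 30, 2, None, 22, 31]
Rule: A leaf has 0 children.
Per-node child counts:
  node 9: 2 child(ren)
  node 4: 1 child(ren)
  node 2: 0 child(ren)
  node 30: 2 child(ren)
  node 22: 0 child(ren)
  node 31: 0 child(ren)
Matching nodes: [2, 22, 31]
Count of leaf nodes: 3


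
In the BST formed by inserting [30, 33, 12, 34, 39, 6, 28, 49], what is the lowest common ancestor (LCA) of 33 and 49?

Tree insertion order: [30, 33, 12, 34, 39, 6, 28, 49]
Tree (level-order array): [30, 12, 33, 6, 28, None, 34, None, None, None, None, None, 39, None, 49]
In a BST, the LCA of p=33, q=49 is the first node v on the
root-to-leaf path with p <= v <= q (go left if both < v, right if both > v).
Walk from root:
  at 30: both 33 and 49 > 30, go right
  at 33: 33 <= 33 <= 49, this is the LCA
LCA = 33


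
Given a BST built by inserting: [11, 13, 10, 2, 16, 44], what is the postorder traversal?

Tree insertion order: [11, 13, 10, 2, 16, 44]
Tree (level-order array): [11, 10, 13, 2, None, None, 16, None, None, None, 44]
Postorder traversal: [2, 10, 44, 16, 13, 11]


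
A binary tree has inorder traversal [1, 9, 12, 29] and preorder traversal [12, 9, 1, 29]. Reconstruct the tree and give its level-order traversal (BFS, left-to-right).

Inorder:  [1, 9, 12, 29]
Preorder: [12, 9, 1, 29]
Algorithm: preorder visits root first, so consume preorder in order;
for each root, split the current inorder slice at that value into
left-subtree inorder and right-subtree inorder, then recurse.
Recursive splits:
  root=12; inorder splits into left=[1, 9], right=[29]
  root=9; inorder splits into left=[1], right=[]
  root=1; inorder splits into left=[], right=[]
  root=29; inorder splits into left=[], right=[]
Reconstructed level-order: [12, 9, 29, 1]


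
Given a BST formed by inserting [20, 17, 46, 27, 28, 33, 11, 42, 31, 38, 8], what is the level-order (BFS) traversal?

Tree insertion order: [20, 17, 46, 27, 28, 33, 11, 42, 31, 38, 8]
Tree (level-order array): [20, 17, 46, 11, None, 27, None, 8, None, None, 28, None, None, None, 33, 31, 42, None, None, 38]
BFS from the root, enqueuing left then right child of each popped node:
  queue [20] -> pop 20, enqueue [17, 46], visited so far: [20]
  queue [17, 46] -> pop 17, enqueue [11], visited so far: [20, 17]
  queue [46, 11] -> pop 46, enqueue [27], visited so far: [20, 17, 46]
  queue [11, 27] -> pop 11, enqueue [8], visited so far: [20, 17, 46, 11]
  queue [27, 8] -> pop 27, enqueue [28], visited so far: [20, 17, 46, 11, 27]
  queue [8, 28] -> pop 8, enqueue [none], visited so far: [20, 17, 46, 11, 27, 8]
  queue [28] -> pop 28, enqueue [33], visited so far: [20, 17, 46, 11, 27, 8, 28]
  queue [33] -> pop 33, enqueue [31, 42], visited so far: [20, 17, 46, 11, 27, 8, 28, 33]
  queue [31, 42] -> pop 31, enqueue [none], visited so far: [20, 17, 46, 11, 27, 8, 28, 33, 31]
  queue [42] -> pop 42, enqueue [38], visited so far: [20, 17, 46, 11, 27, 8, 28, 33, 31, 42]
  queue [38] -> pop 38, enqueue [none], visited so far: [20, 17, 46, 11, 27, 8, 28, 33, 31, 42, 38]
Result: [20, 17, 46, 11, 27, 8, 28, 33, 31, 42, 38]


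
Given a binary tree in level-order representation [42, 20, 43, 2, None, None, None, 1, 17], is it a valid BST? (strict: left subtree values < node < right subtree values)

Level-order array: [42, 20, 43, 2, None, None, None, 1, 17]
Validate using subtree bounds (lo, hi): at each node, require lo < value < hi,
then recurse left with hi=value and right with lo=value.
Preorder trace (stopping at first violation):
  at node 42 with bounds (-inf, +inf): OK
  at node 20 with bounds (-inf, 42): OK
  at node 2 with bounds (-inf, 20): OK
  at node 1 with bounds (-inf, 2): OK
  at node 17 with bounds (2, 20): OK
  at node 43 with bounds (42, +inf): OK
No violation found at any node.
Result: Valid BST


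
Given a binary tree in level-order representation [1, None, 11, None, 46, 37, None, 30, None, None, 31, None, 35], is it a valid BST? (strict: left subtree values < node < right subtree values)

Level-order array: [1, None, 11, None, 46, 37, None, 30, None, None, 31, None, 35]
Validate using subtree bounds (lo, hi): at each node, require lo < value < hi,
then recurse left with hi=value and right with lo=value.
Preorder trace (stopping at first violation):
  at node 1 with bounds (-inf, +inf): OK
  at node 11 with bounds (1, +inf): OK
  at node 46 with bounds (11, +inf): OK
  at node 37 with bounds (11, 46): OK
  at node 30 with bounds (11, 37): OK
  at node 31 with bounds (30, 37): OK
  at node 35 with bounds (31, 37): OK
No violation found at any node.
Result: Valid BST


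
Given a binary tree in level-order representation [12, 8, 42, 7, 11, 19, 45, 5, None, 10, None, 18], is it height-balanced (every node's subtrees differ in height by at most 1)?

Tree (level-order array): [12, 8, 42, 7, 11, 19, 45, 5, None, 10, None, 18]
Definition: a tree is height-balanced if, at every node, |h(left) - h(right)| <= 1 (empty subtree has height -1).
Bottom-up per-node check:
  node 5: h_left=-1, h_right=-1, diff=0 [OK], height=0
  node 7: h_left=0, h_right=-1, diff=1 [OK], height=1
  node 10: h_left=-1, h_right=-1, diff=0 [OK], height=0
  node 11: h_left=0, h_right=-1, diff=1 [OK], height=1
  node 8: h_left=1, h_right=1, diff=0 [OK], height=2
  node 18: h_left=-1, h_right=-1, diff=0 [OK], height=0
  node 19: h_left=0, h_right=-1, diff=1 [OK], height=1
  node 45: h_left=-1, h_right=-1, diff=0 [OK], height=0
  node 42: h_left=1, h_right=0, diff=1 [OK], height=2
  node 12: h_left=2, h_right=2, diff=0 [OK], height=3
All nodes satisfy the balance condition.
Result: Balanced


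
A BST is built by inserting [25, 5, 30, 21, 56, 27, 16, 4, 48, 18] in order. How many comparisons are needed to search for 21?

Search path for 21: 25 -> 5 -> 21
Found: True
Comparisons: 3


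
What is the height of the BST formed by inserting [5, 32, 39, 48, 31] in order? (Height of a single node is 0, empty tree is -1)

Insertion order: [5, 32, 39, 48, 31]
Tree (level-order array): [5, None, 32, 31, 39, None, None, None, 48]
Compute height bottom-up (empty subtree = -1):
  height(31) = 1 + max(-1, -1) = 0
  height(48) = 1 + max(-1, -1) = 0
  height(39) = 1 + max(-1, 0) = 1
  height(32) = 1 + max(0, 1) = 2
  height(5) = 1 + max(-1, 2) = 3
Height = 3


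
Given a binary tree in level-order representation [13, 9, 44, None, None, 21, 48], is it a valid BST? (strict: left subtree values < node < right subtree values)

Level-order array: [13, 9, 44, None, None, 21, 48]
Validate using subtree bounds (lo, hi): at each node, require lo < value < hi,
then recurse left with hi=value and right with lo=value.
Preorder trace (stopping at first violation):
  at node 13 with bounds (-inf, +inf): OK
  at node 9 with bounds (-inf, 13): OK
  at node 44 with bounds (13, +inf): OK
  at node 21 with bounds (13, 44): OK
  at node 48 with bounds (44, +inf): OK
No violation found at any node.
Result: Valid BST


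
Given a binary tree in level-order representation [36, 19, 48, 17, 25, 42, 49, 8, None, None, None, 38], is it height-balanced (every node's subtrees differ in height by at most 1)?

Tree (level-order array): [36, 19, 48, 17, 25, 42, 49, 8, None, None, None, 38]
Definition: a tree is height-balanced if, at every node, |h(left) - h(right)| <= 1 (empty subtree has height -1).
Bottom-up per-node check:
  node 8: h_left=-1, h_right=-1, diff=0 [OK], height=0
  node 17: h_left=0, h_right=-1, diff=1 [OK], height=1
  node 25: h_left=-1, h_right=-1, diff=0 [OK], height=0
  node 19: h_left=1, h_right=0, diff=1 [OK], height=2
  node 38: h_left=-1, h_right=-1, diff=0 [OK], height=0
  node 42: h_left=0, h_right=-1, diff=1 [OK], height=1
  node 49: h_left=-1, h_right=-1, diff=0 [OK], height=0
  node 48: h_left=1, h_right=0, diff=1 [OK], height=2
  node 36: h_left=2, h_right=2, diff=0 [OK], height=3
All nodes satisfy the balance condition.
Result: Balanced


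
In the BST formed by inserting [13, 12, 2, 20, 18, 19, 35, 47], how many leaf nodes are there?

Tree built from: [13, 12, 2, 20, 18, 19, 35, 47]
Tree (level-order array): [13, 12, 20, 2, None, 18, 35, None, None, None, 19, None, 47]
Rule: A leaf has 0 children.
Per-node child counts:
  node 13: 2 child(ren)
  node 12: 1 child(ren)
  node 2: 0 child(ren)
  node 20: 2 child(ren)
  node 18: 1 child(ren)
  node 19: 0 child(ren)
  node 35: 1 child(ren)
  node 47: 0 child(ren)
Matching nodes: [2, 19, 47]
Count of leaf nodes: 3


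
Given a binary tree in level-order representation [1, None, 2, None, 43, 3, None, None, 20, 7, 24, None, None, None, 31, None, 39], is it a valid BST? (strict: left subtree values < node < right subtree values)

Level-order array: [1, None, 2, None, 43, 3, None, None, 20, 7, 24, None, None, None, 31, None, 39]
Validate using subtree bounds (lo, hi): at each node, require lo < value < hi,
then recurse left with hi=value and right with lo=value.
Preorder trace (stopping at first violation):
  at node 1 with bounds (-inf, +inf): OK
  at node 2 with bounds (1, +inf): OK
  at node 43 with bounds (2, +inf): OK
  at node 3 with bounds (2, 43): OK
  at node 20 with bounds (3, 43): OK
  at node 7 with bounds (3, 20): OK
  at node 24 with bounds (20, 43): OK
  at node 31 with bounds (24, 43): OK
  at node 39 with bounds (31, 43): OK
No violation found at any node.
Result: Valid BST


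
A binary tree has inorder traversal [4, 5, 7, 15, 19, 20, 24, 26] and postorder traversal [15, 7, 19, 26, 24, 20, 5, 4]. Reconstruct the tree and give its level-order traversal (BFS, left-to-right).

Inorder:   [4, 5, 7, 15, 19, 20, 24, 26]
Postorder: [15, 7, 19, 26, 24, 20, 5, 4]
Algorithm: postorder visits root last, so walk postorder right-to-left;
each value is the root of the current inorder slice — split it at that
value, recurse on the right subtree first, then the left.
Recursive splits:
  root=4; inorder splits into left=[], right=[5, 7, 15, 19, 20, 24, 26]
  root=5; inorder splits into left=[], right=[7, 15, 19, 20, 24, 26]
  root=20; inorder splits into left=[7, 15, 19], right=[24, 26]
  root=24; inorder splits into left=[], right=[26]
  root=26; inorder splits into left=[], right=[]
  root=19; inorder splits into left=[7, 15], right=[]
  root=7; inorder splits into left=[], right=[15]
  root=15; inorder splits into left=[], right=[]
Reconstructed level-order: [4, 5, 20, 19, 24, 7, 26, 15]


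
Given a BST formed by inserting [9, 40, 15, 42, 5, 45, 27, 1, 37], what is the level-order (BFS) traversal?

Tree insertion order: [9, 40, 15, 42, 5, 45, 27, 1, 37]
Tree (level-order array): [9, 5, 40, 1, None, 15, 42, None, None, None, 27, None, 45, None, 37]
BFS from the root, enqueuing left then right child of each popped node:
  queue [9] -> pop 9, enqueue [5, 40], visited so far: [9]
  queue [5, 40] -> pop 5, enqueue [1], visited so far: [9, 5]
  queue [40, 1] -> pop 40, enqueue [15, 42], visited so far: [9, 5, 40]
  queue [1, 15, 42] -> pop 1, enqueue [none], visited so far: [9, 5, 40, 1]
  queue [15, 42] -> pop 15, enqueue [27], visited so far: [9, 5, 40, 1, 15]
  queue [42, 27] -> pop 42, enqueue [45], visited so far: [9, 5, 40, 1, 15, 42]
  queue [27, 45] -> pop 27, enqueue [37], visited so far: [9, 5, 40, 1, 15, 42, 27]
  queue [45, 37] -> pop 45, enqueue [none], visited so far: [9, 5, 40, 1, 15, 42, 27, 45]
  queue [37] -> pop 37, enqueue [none], visited so far: [9, 5, 40, 1, 15, 42, 27, 45, 37]
Result: [9, 5, 40, 1, 15, 42, 27, 45, 37]


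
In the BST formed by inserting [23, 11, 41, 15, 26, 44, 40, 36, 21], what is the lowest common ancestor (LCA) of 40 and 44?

Tree insertion order: [23, 11, 41, 15, 26, 44, 40, 36, 21]
Tree (level-order array): [23, 11, 41, None, 15, 26, 44, None, 21, None, 40, None, None, None, None, 36]
In a BST, the LCA of p=40, q=44 is the first node v on the
root-to-leaf path with p <= v <= q (go left if both < v, right if both > v).
Walk from root:
  at 23: both 40 and 44 > 23, go right
  at 41: 40 <= 41 <= 44, this is the LCA
LCA = 41


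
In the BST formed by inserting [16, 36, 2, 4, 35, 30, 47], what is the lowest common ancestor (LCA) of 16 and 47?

Tree insertion order: [16, 36, 2, 4, 35, 30, 47]
Tree (level-order array): [16, 2, 36, None, 4, 35, 47, None, None, 30]
In a BST, the LCA of p=16, q=47 is the first node v on the
root-to-leaf path with p <= v <= q (go left if both < v, right if both > v).
Walk from root:
  at 16: 16 <= 16 <= 47, this is the LCA
LCA = 16


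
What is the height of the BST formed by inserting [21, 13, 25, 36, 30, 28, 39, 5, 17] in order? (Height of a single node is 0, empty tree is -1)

Insertion order: [21, 13, 25, 36, 30, 28, 39, 5, 17]
Tree (level-order array): [21, 13, 25, 5, 17, None, 36, None, None, None, None, 30, 39, 28]
Compute height bottom-up (empty subtree = -1):
  height(5) = 1 + max(-1, -1) = 0
  height(17) = 1 + max(-1, -1) = 0
  height(13) = 1 + max(0, 0) = 1
  height(28) = 1 + max(-1, -1) = 0
  height(30) = 1 + max(0, -1) = 1
  height(39) = 1 + max(-1, -1) = 0
  height(36) = 1 + max(1, 0) = 2
  height(25) = 1 + max(-1, 2) = 3
  height(21) = 1 + max(1, 3) = 4
Height = 4


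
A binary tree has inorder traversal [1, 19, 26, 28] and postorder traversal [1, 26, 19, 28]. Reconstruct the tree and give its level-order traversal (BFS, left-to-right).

Inorder:   [1, 19, 26, 28]
Postorder: [1, 26, 19, 28]
Algorithm: postorder visits root last, so walk postorder right-to-left;
each value is the root of the current inorder slice — split it at that
value, recurse on the right subtree first, then the left.
Recursive splits:
  root=28; inorder splits into left=[1, 19, 26], right=[]
  root=19; inorder splits into left=[1], right=[26]
  root=26; inorder splits into left=[], right=[]
  root=1; inorder splits into left=[], right=[]
Reconstructed level-order: [28, 19, 1, 26]


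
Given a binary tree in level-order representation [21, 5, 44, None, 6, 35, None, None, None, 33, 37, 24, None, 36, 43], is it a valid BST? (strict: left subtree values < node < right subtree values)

Level-order array: [21, 5, 44, None, 6, 35, None, None, None, 33, 37, 24, None, 36, 43]
Validate using subtree bounds (lo, hi): at each node, require lo < value < hi,
then recurse left with hi=value and right with lo=value.
Preorder trace (stopping at first violation):
  at node 21 with bounds (-inf, +inf): OK
  at node 5 with bounds (-inf, 21): OK
  at node 6 with bounds (5, 21): OK
  at node 44 with bounds (21, +inf): OK
  at node 35 with bounds (21, 44): OK
  at node 33 with bounds (21, 35): OK
  at node 24 with bounds (21, 33): OK
  at node 37 with bounds (35, 44): OK
  at node 36 with bounds (35, 37): OK
  at node 43 with bounds (37, 44): OK
No violation found at any node.
Result: Valid BST


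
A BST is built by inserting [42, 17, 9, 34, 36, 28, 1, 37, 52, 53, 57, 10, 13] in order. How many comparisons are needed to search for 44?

Search path for 44: 42 -> 52
Found: False
Comparisons: 2


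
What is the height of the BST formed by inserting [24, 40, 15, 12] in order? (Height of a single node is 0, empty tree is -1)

Insertion order: [24, 40, 15, 12]
Tree (level-order array): [24, 15, 40, 12]
Compute height bottom-up (empty subtree = -1):
  height(12) = 1 + max(-1, -1) = 0
  height(15) = 1 + max(0, -1) = 1
  height(40) = 1 + max(-1, -1) = 0
  height(24) = 1 + max(1, 0) = 2
Height = 2


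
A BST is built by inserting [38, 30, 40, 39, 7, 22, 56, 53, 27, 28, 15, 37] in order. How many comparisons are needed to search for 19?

Search path for 19: 38 -> 30 -> 7 -> 22 -> 15
Found: False
Comparisons: 5


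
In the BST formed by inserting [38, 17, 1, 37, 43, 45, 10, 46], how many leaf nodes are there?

Tree built from: [38, 17, 1, 37, 43, 45, 10, 46]
Tree (level-order array): [38, 17, 43, 1, 37, None, 45, None, 10, None, None, None, 46]
Rule: A leaf has 0 children.
Per-node child counts:
  node 38: 2 child(ren)
  node 17: 2 child(ren)
  node 1: 1 child(ren)
  node 10: 0 child(ren)
  node 37: 0 child(ren)
  node 43: 1 child(ren)
  node 45: 1 child(ren)
  node 46: 0 child(ren)
Matching nodes: [10, 37, 46]
Count of leaf nodes: 3


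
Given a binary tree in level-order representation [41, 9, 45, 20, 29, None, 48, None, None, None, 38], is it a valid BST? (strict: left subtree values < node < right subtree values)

Level-order array: [41, 9, 45, 20, 29, None, 48, None, None, None, 38]
Validate using subtree bounds (lo, hi): at each node, require lo < value < hi,
then recurse left with hi=value and right with lo=value.
Preorder trace (stopping at first violation):
  at node 41 with bounds (-inf, +inf): OK
  at node 9 with bounds (-inf, 41): OK
  at node 20 with bounds (-inf, 9): VIOLATION
Node 20 violates its bound: not (-inf < 20 < 9).
Result: Not a valid BST


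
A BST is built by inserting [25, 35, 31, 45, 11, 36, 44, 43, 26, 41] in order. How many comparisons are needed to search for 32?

Search path for 32: 25 -> 35 -> 31
Found: False
Comparisons: 3


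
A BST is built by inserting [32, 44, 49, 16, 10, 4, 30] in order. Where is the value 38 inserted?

Starting tree (level order): [32, 16, 44, 10, 30, None, 49, 4]
Insertion path: 32 -> 44
Result: insert 38 as left child of 44
Final tree (level order): [32, 16, 44, 10, 30, 38, 49, 4]


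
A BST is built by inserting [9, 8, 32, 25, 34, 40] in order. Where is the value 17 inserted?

Starting tree (level order): [9, 8, 32, None, None, 25, 34, None, None, None, 40]
Insertion path: 9 -> 32 -> 25
Result: insert 17 as left child of 25
Final tree (level order): [9, 8, 32, None, None, 25, 34, 17, None, None, 40]


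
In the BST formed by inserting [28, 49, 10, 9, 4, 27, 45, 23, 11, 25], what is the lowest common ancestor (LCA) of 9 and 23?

Tree insertion order: [28, 49, 10, 9, 4, 27, 45, 23, 11, 25]
Tree (level-order array): [28, 10, 49, 9, 27, 45, None, 4, None, 23, None, None, None, None, None, 11, 25]
In a BST, the LCA of p=9, q=23 is the first node v on the
root-to-leaf path with p <= v <= q (go left if both < v, right if both > v).
Walk from root:
  at 28: both 9 and 23 < 28, go left
  at 10: 9 <= 10 <= 23, this is the LCA
LCA = 10


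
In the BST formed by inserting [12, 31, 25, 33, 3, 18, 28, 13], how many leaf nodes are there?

Tree built from: [12, 31, 25, 33, 3, 18, 28, 13]
Tree (level-order array): [12, 3, 31, None, None, 25, 33, 18, 28, None, None, 13]
Rule: A leaf has 0 children.
Per-node child counts:
  node 12: 2 child(ren)
  node 3: 0 child(ren)
  node 31: 2 child(ren)
  node 25: 2 child(ren)
  node 18: 1 child(ren)
  node 13: 0 child(ren)
  node 28: 0 child(ren)
  node 33: 0 child(ren)
Matching nodes: [3, 13, 28, 33]
Count of leaf nodes: 4


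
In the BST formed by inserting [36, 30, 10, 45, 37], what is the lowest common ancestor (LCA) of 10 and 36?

Tree insertion order: [36, 30, 10, 45, 37]
Tree (level-order array): [36, 30, 45, 10, None, 37]
In a BST, the LCA of p=10, q=36 is the first node v on the
root-to-leaf path with p <= v <= q (go left if both < v, right if both > v).
Walk from root:
  at 36: 10 <= 36 <= 36, this is the LCA
LCA = 36


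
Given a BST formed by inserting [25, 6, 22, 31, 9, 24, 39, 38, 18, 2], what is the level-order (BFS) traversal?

Tree insertion order: [25, 6, 22, 31, 9, 24, 39, 38, 18, 2]
Tree (level-order array): [25, 6, 31, 2, 22, None, 39, None, None, 9, 24, 38, None, None, 18]
BFS from the root, enqueuing left then right child of each popped node:
  queue [25] -> pop 25, enqueue [6, 31], visited so far: [25]
  queue [6, 31] -> pop 6, enqueue [2, 22], visited so far: [25, 6]
  queue [31, 2, 22] -> pop 31, enqueue [39], visited so far: [25, 6, 31]
  queue [2, 22, 39] -> pop 2, enqueue [none], visited so far: [25, 6, 31, 2]
  queue [22, 39] -> pop 22, enqueue [9, 24], visited so far: [25, 6, 31, 2, 22]
  queue [39, 9, 24] -> pop 39, enqueue [38], visited so far: [25, 6, 31, 2, 22, 39]
  queue [9, 24, 38] -> pop 9, enqueue [18], visited so far: [25, 6, 31, 2, 22, 39, 9]
  queue [24, 38, 18] -> pop 24, enqueue [none], visited so far: [25, 6, 31, 2, 22, 39, 9, 24]
  queue [38, 18] -> pop 38, enqueue [none], visited so far: [25, 6, 31, 2, 22, 39, 9, 24, 38]
  queue [18] -> pop 18, enqueue [none], visited so far: [25, 6, 31, 2, 22, 39, 9, 24, 38, 18]
Result: [25, 6, 31, 2, 22, 39, 9, 24, 38, 18]


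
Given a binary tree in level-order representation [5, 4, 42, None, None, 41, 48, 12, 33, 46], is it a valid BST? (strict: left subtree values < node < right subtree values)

Level-order array: [5, 4, 42, None, None, 41, 48, 12, 33, 46]
Validate using subtree bounds (lo, hi): at each node, require lo < value < hi,
then recurse left with hi=value and right with lo=value.
Preorder trace (stopping at first violation):
  at node 5 with bounds (-inf, +inf): OK
  at node 4 with bounds (-inf, 5): OK
  at node 42 with bounds (5, +inf): OK
  at node 41 with bounds (5, 42): OK
  at node 12 with bounds (5, 41): OK
  at node 33 with bounds (41, 42): VIOLATION
Node 33 violates its bound: not (41 < 33 < 42).
Result: Not a valid BST


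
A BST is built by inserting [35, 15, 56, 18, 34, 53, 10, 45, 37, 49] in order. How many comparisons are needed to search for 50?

Search path for 50: 35 -> 56 -> 53 -> 45 -> 49
Found: False
Comparisons: 5


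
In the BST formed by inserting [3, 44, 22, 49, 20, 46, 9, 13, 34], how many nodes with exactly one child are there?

Tree built from: [3, 44, 22, 49, 20, 46, 9, 13, 34]
Tree (level-order array): [3, None, 44, 22, 49, 20, 34, 46, None, 9, None, None, None, None, None, None, 13]
Rule: These are nodes with exactly 1 non-null child.
Per-node child counts:
  node 3: 1 child(ren)
  node 44: 2 child(ren)
  node 22: 2 child(ren)
  node 20: 1 child(ren)
  node 9: 1 child(ren)
  node 13: 0 child(ren)
  node 34: 0 child(ren)
  node 49: 1 child(ren)
  node 46: 0 child(ren)
Matching nodes: [3, 20, 9, 49]
Count of nodes with exactly one child: 4


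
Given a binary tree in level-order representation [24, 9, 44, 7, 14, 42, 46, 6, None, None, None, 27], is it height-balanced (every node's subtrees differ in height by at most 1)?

Tree (level-order array): [24, 9, 44, 7, 14, 42, 46, 6, None, None, None, 27]
Definition: a tree is height-balanced if, at every node, |h(left) - h(right)| <= 1 (empty subtree has height -1).
Bottom-up per-node check:
  node 6: h_left=-1, h_right=-1, diff=0 [OK], height=0
  node 7: h_left=0, h_right=-1, diff=1 [OK], height=1
  node 14: h_left=-1, h_right=-1, diff=0 [OK], height=0
  node 9: h_left=1, h_right=0, diff=1 [OK], height=2
  node 27: h_left=-1, h_right=-1, diff=0 [OK], height=0
  node 42: h_left=0, h_right=-1, diff=1 [OK], height=1
  node 46: h_left=-1, h_right=-1, diff=0 [OK], height=0
  node 44: h_left=1, h_right=0, diff=1 [OK], height=2
  node 24: h_left=2, h_right=2, diff=0 [OK], height=3
All nodes satisfy the balance condition.
Result: Balanced


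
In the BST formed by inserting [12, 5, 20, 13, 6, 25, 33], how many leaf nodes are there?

Tree built from: [12, 5, 20, 13, 6, 25, 33]
Tree (level-order array): [12, 5, 20, None, 6, 13, 25, None, None, None, None, None, 33]
Rule: A leaf has 0 children.
Per-node child counts:
  node 12: 2 child(ren)
  node 5: 1 child(ren)
  node 6: 0 child(ren)
  node 20: 2 child(ren)
  node 13: 0 child(ren)
  node 25: 1 child(ren)
  node 33: 0 child(ren)
Matching nodes: [6, 13, 33]
Count of leaf nodes: 3


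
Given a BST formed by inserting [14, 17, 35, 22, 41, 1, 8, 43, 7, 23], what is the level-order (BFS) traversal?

Tree insertion order: [14, 17, 35, 22, 41, 1, 8, 43, 7, 23]
Tree (level-order array): [14, 1, 17, None, 8, None, 35, 7, None, 22, 41, None, None, None, 23, None, 43]
BFS from the root, enqueuing left then right child of each popped node:
  queue [14] -> pop 14, enqueue [1, 17], visited so far: [14]
  queue [1, 17] -> pop 1, enqueue [8], visited so far: [14, 1]
  queue [17, 8] -> pop 17, enqueue [35], visited so far: [14, 1, 17]
  queue [8, 35] -> pop 8, enqueue [7], visited so far: [14, 1, 17, 8]
  queue [35, 7] -> pop 35, enqueue [22, 41], visited so far: [14, 1, 17, 8, 35]
  queue [7, 22, 41] -> pop 7, enqueue [none], visited so far: [14, 1, 17, 8, 35, 7]
  queue [22, 41] -> pop 22, enqueue [23], visited so far: [14, 1, 17, 8, 35, 7, 22]
  queue [41, 23] -> pop 41, enqueue [43], visited so far: [14, 1, 17, 8, 35, 7, 22, 41]
  queue [23, 43] -> pop 23, enqueue [none], visited so far: [14, 1, 17, 8, 35, 7, 22, 41, 23]
  queue [43] -> pop 43, enqueue [none], visited so far: [14, 1, 17, 8, 35, 7, 22, 41, 23, 43]
Result: [14, 1, 17, 8, 35, 7, 22, 41, 23, 43]


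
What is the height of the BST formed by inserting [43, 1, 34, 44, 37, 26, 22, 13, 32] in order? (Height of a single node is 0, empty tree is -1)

Insertion order: [43, 1, 34, 44, 37, 26, 22, 13, 32]
Tree (level-order array): [43, 1, 44, None, 34, None, None, 26, 37, 22, 32, None, None, 13]
Compute height bottom-up (empty subtree = -1):
  height(13) = 1 + max(-1, -1) = 0
  height(22) = 1 + max(0, -1) = 1
  height(32) = 1 + max(-1, -1) = 0
  height(26) = 1 + max(1, 0) = 2
  height(37) = 1 + max(-1, -1) = 0
  height(34) = 1 + max(2, 0) = 3
  height(1) = 1 + max(-1, 3) = 4
  height(44) = 1 + max(-1, -1) = 0
  height(43) = 1 + max(4, 0) = 5
Height = 5


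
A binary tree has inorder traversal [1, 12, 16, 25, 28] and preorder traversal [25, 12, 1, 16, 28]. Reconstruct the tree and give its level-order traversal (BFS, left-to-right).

Inorder:  [1, 12, 16, 25, 28]
Preorder: [25, 12, 1, 16, 28]
Algorithm: preorder visits root first, so consume preorder in order;
for each root, split the current inorder slice at that value into
left-subtree inorder and right-subtree inorder, then recurse.
Recursive splits:
  root=25; inorder splits into left=[1, 12, 16], right=[28]
  root=12; inorder splits into left=[1], right=[16]
  root=1; inorder splits into left=[], right=[]
  root=16; inorder splits into left=[], right=[]
  root=28; inorder splits into left=[], right=[]
Reconstructed level-order: [25, 12, 28, 1, 16]


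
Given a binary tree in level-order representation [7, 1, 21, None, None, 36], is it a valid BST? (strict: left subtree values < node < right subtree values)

Level-order array: [7, 1, 21, None, None, 36]
Validate using subtree bounds (lo, hi): at each node, require lo < value < hi,
then recurse left with hi=value and right with lo=value.
Preorder trace (stopping at first violation):
  at node 7 with bounds (-inf, +inf): OK
  at node 1 with bounds (-inf, 7): OK
  at node 21 with bounds (7, +inf): OK
  at node 36 with bounds (7, 21): VIOLATION
Node 36 violates its bound: not (7 < 36 < 21).
Result: Not a valid BST


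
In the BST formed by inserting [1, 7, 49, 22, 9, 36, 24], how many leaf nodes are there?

Tree built from: [1, 7, 49, 22, 9, 36, 24]
Tree (level-order array): [1, None, 7, None, 49, 22, None, 9, 36, None, None, 24]
Rule: A leaf has 0 children.
Per-node child counts:
  node 1: 1 child(ren)
  node 7: 1 child(ren)
  node 49: 1 child(ren)
  node 22: 2 child(ren)
  node 9: 0 child(ren)
  node 36: 1 child(ren)
  node 24: 0 child(ren)
Matching nodes: [9, 24]
Count of leaf nodes: 2


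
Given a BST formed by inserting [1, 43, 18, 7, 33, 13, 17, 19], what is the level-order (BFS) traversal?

Tree insertion order: [1, 43, 18, 7, 33, 13, 17, 19]
Tree (level-order array): [1, None, 43, 18, None, 7, 33, None, 13, 19, None, None, 17]
BFS from the root, enqueuing left then right child of each popped node:
  queue [1] -> pop 1, enqueue [43], visited so far: [1]
  queue [43] -> pop 43, enqueue [18], visited so far: [1, 43]
  queue [18] -> pop 18, enqueue [7, 33], visited so far: [1, 43, 18]
  queue [7, 33] -> pop 7, enqueue [13], visited so far: [1, 43, 18, 7]
  queue [33, 13] -> pop 33, enqueue [19], visited so far: [1, 43, 18, 7, 33]
  queue [13, 19] -> pop 13, enqueue [17], visited so far: [1, 43, 18, 7, 33, 13]
  queue [19, 17] -> pop 19, enqueue [none], visited so far: [1, 43, 18, 7, 33, 13, 19]
  queue [17] -> pop 17, enqueue [none], visited so far: [1, 43, 18, 7, 33, 13, 19, 17]
Result: [1, 43, 18, 7, 33, 13, 19, 17]


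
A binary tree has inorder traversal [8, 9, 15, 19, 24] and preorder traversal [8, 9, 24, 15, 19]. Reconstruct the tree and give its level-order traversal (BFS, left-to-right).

Inorder:  [8, 9, 15, 19, 24]
Preorder: [8, 9, 24, 15, 19]
Algorithm: preorder visits root first, so consume preorder in order;
for each root, split the current inorder slice at that value into
left-subtree inorder and right-subtree inorder, then recurse.
Recursive splits:
  root=8; inorder splits into left=[], right=[9, 15, 19, 24]
  root=9; inorder splits into left=[], right=[15, 19, 24]
  root=24; inorder splits into left=[15, 19], right=[]
  root=15; inorder splits into left=[], right=[19]
  root=19; inorder splits into left=[], right=[]
Reconstructed level-order: [8, 9, 24, 15, 19]


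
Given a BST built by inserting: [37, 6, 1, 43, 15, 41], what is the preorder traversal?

Tree insertion order: [37, 6, 1, 43, 15, 41]
Tree (level-order array): [37, 6, 43, 1, 15, 41]
Preorder traversal: [37, 6, 1, 15, 43, 41]


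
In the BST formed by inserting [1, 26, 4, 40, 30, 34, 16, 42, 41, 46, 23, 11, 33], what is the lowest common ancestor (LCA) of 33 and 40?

Tree insertion order: [1, 26, 4, 40, 30, 34, 16, 42, 41, 46, 23, 11, 33]
Tree (level-order array): [1, None, 26, 4, 40, None, 16, 30, 42, 11, 23, None, 34, 41, 46, None, None, None, None, 33]
In a BST, the LCA of p=33, q=40 is the first node v on the
root-to-leaf path with p <= v <= q (go left if both < v, right if both > v).
Walk from root:
  at 1: both 33 and 40 > 1, go right
  at 26: both 33 and 40 > 26, go right
  at 40: 33 <= 40 <= 40, this is the LCA
LCA = 40


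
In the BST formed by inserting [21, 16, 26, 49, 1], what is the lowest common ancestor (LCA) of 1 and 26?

Tree insertion order: [21, 16, 26, 49, 1]
Tree (level-order array): [21, 16, 26, 1, None, None, 49]
In a BST, the LCA of p=1, q=26 is the first node v on the
root-to-leaf path with p <= v <= q (go left if both < v, right if both > v).
Walk from root:
  at 21: 1 <= 21 <= 26, this is the LCA
LCA = 21


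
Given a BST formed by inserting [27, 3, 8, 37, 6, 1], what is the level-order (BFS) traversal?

Tree insertion order: [27, 3, 8, 37, 6, 1]
Tree (level-order array): [27, 3, 37, 1, 8, None, None, None, None, 6]
BFS from the root, enqueuing left then right child of each popped node:
  queue [27] -> pop 27, enqueue [3, 37], visited so far: [27]
  queue [3, 37] -> pop 3, enqueue [1, 8], visited so far: [27, 3]
  queue [37, 1, 8] -> pop 37, enqueue [none], visited so far: [27, 3, 37]
  queue [1, 8] -> pop 1, enqueue [none], visited so far: [27, 3, 37, 1]
  queue [8] -> pop 8, enqueue [6], visited so far: [27, 3, 37, 1, 8]
  queue [6] -> pop 6, enqueue [none], visited so far: [27, 3, 37, 1, 8, 6]
Result: [27, 3, 37, 1, 8, 6]


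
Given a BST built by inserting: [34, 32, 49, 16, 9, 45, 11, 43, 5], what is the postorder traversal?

Tree insertion order: [34, 32, 49, 16, 9, 45, 11, 43, 5]
Tree (level-order array): [34, 32, 49, 16, None, 45, None, 9, None, 43, None, 5, 11]
Postorder traversal: [5, 11, 9, 16, 32, 43, 45, 49, 34]


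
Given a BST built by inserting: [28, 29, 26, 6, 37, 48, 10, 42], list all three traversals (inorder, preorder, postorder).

Tree insertion order: [28, 29, 26, 6, 37, 48, 10, 42]
Tree (level-order array): [28, 26, 29, 6, None, None, 37, None, 10, None, 48, None, None, 42]
Inorder (L, root, R): [6, 10, 26, 28, 29, 37, 42, 48]
Preorder (root, L, R): [28, 26, 6, 10, 29, 37, 48, 42]
Postorder (L, R, root): [10, 6, 26, 42, 48, 37, 29, 28]


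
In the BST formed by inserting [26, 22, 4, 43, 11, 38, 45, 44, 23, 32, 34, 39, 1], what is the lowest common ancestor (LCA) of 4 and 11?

Tree insertion order: [26, 22, 4, 43, 11, 38, 45, 44, 23, 32, 34, 39, 1]
Tree (level-order array): [26, 22, 43, 4, 23, 38, 45, 1, 11, None, None, 32, 39, 44, None, None, None, None, None, None, 34]
In a BST, the LCA of p=4, q=11 is the first node v on the
root-to-leaf path with p <= v <= q (go left if both < v, right if both > v).
Walk from root:
  at 26: both 4 and 11 < 26, go left
  at 22: both 4 and 11 < 22, go left
  at 4: 4 <= 4 <= 11, this is the LCA
LCA = 4


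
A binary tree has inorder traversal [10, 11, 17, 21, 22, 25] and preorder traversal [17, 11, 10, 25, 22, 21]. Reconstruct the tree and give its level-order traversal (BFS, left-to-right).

Inorder:  [10, 11, 17, 21, 22, 25]
Preorder: [17, 11, 10, 25, 22, 21]
Algorithm: preorder visits root first, so consume preorder in order;
for each root, split the current inorder slice at that value into
left-subtree inorder and right-subtree inorder, then recurse.
Recursive splits:
  root=17; inorder splits into left=[10, 11], right=[21, 22, 25]
  root=11; inorder splits into left=[10], right=[]
  root=10; inorder splits into left=[], right=[]
  root=25; inorder splits into left=[21, 22], right=[]
  root=22; inorder splits into left=[21], right=[]
  root=21; inorder splits into left=[], right=[]
Reconstructed level-order: [17, 11, 25, 10, 22, 21]


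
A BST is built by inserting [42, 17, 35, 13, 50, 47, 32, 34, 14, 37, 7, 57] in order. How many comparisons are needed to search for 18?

Search path for 18: 42 -> 17 -> 35 -> 32
Found: False
Comparisons: 4


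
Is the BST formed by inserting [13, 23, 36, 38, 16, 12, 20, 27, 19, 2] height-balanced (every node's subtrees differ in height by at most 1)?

Tree (level-order array): [13, 12, 23, 2, None, 16, 36, None, None, None, 20, 27, 38, 19]
Definition: a tree is height-balanced if, at every node, |h(left) - h(right)| <= 1 (empty subtree has height -1).
Bottom-up per-node check:
  node 2: h_left=-1, h_right=-1, diff=0 [OK], height=0
  node 12: h_left=0, h_right=-1, diff=1 [OK], height=1
  node 19: h_left=-1, h_right=-1, diff=0 [OK], height=0
  node 20: h_left=0, h_right=-1, diff=1 [OK], height=1
  node 16: h_left=-1, h_right=1, diff=2 [FAIL (|-1-1|=2 > 1)], height=2
  node 27: h_left=-1, h_right=-1, diff=0 [OK], height=0
  node 38: h_left=-1, h_right=-1, diff=0 [OK], height=0
  node 36: h_left=0, h_right=0, diff=0 [OK], height=1
  node 23: h_left=2, h_right=1, diff=1 [OK], height=3
  node 13: h_left=1, h_right=3, diff=2 [FAIL (|1-3|=2 > 1)], height=4
Node 16 violates the condition: |-1 - 1| = 2 > 1.
Result: Not balanced


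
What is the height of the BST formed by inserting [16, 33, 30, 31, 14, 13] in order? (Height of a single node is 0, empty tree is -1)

Insertion order: [16, 33, 30, 31, 14, 13]
Tree (level-order array): [16, 14, 33, 13, None, 30, None, None, None, None, 31]
Compute height bottom-up (empty subtree = -1):
  height(13) = 1 + max(-1, -1) = 0
  height(14) = 1 + max(0, -1) = 1
  height(31) = 1 + max(-1, -1) = 0
  height(30) = 1 + max(-1, 0) = 1
  height(33) = 1 + max(1, -1) = 2
  height(16) = 1 + max(1, 2) = 3
Height = 3


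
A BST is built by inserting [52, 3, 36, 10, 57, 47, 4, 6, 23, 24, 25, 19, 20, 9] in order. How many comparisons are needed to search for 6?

Search path for 6: 52 -> 3 -> 36 -> 10 -> 4 -> 6
Found: True
Comparisons: 6


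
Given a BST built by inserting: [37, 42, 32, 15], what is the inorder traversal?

Tree insertion order: [37, 42, 32, 15]
Tree (level-order array): [37, 32, 42, 15]
Inorder traversal: [15, 32, 37, 42]


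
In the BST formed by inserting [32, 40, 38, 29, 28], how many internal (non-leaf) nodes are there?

Tree built from: [32, 40, 38, 29, 28]
Tree (level-order array): [32, 29, 40, 28, None, 38]
Rule: An internal node has at least one child.
Per-node child counts:
  node 32: 2 child(ren)
  node 29: 1 child(ren)
  node 28: 0 child(ren)
  node 40: 1 child(ren)
  node 38: 0 child(ren)
Matching nodes: [32, 29, 40]
Count of internal (non-leaf) nodes: 3


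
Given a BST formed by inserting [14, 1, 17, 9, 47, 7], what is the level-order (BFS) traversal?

Tree insertion order: [14, 1, 17, 9, 47, 7]
Tree (level-order array): [14, 1, 17, None, 9, None, 47, 7]
BFS from the root, enqueuing left then right child of each popped node:
  queue [14] -> pop 14, enqueue [1, 17], visited so far: [14]
  queue [1, 17] -> pop 1, enqueue [9], visited so far: [14, 1]
  queue [17, 9] -> pop 17, enqueue [47], visited so far: [14, 1, 17]
  queue [9, 47] -> pop 9, enqueue [7], visited so far: [14, 1, 17, 9]
  queue [47, 7] -> pop 47, enqueue [none], visited so far: [14, 1, 17, 9, 47]
  queue [7] -> pop 7, enqueue [none], visited so far: [14, 1, 17, 9, 47, 7]
Result: [14, 1, 17, 9, 47, 7]


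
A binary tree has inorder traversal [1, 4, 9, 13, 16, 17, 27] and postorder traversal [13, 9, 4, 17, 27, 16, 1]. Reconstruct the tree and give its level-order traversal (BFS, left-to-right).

Inorder:   [1, 4, 9, 13, 16, 17, 27]
Postorder: [13, 9, 4, 17, 27, 16, 1]
Algorithm: postorder visits root last, so walk postorder right-to-left;
each value is the root of the current inorder slice — split it at that
value, recurse on the right subtree first, then the left.
Recursive splits:
  root=1; inorder splits into left=[], right=[4, 9, 13, 16, 17, 27]
  root=16; inorder splits into left=[4, 9, 13], right=[17, 27]
  root=27; inorder splits into left=[17], right=[]
  root=17; inorder splits into left=[], right=[]
  root=4; inorder splits into left=[], right=[9, 13]
  root=9; inorder splits into left=[], right=[13]
  root=13; inorder splits into left=[], right=[]
Reconstructed level-order: [1, 16, 4, 27, 9, 17, 13]


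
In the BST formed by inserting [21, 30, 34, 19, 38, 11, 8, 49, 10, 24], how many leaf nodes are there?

Tree built from: [21, 30, 34, 19, 38, 11, 8, 49, 10, 24]
Tree (level-order array): [21, 19, 30, 11, None, 24, 34, 8, None, None, None, None, 38, None, 10, None, 49]
Rule: A leaf has 0 children.
Per-node child counts:
  node 21: 2 child(ren)
  node 19: 1 child(ren)
  node 11: 1 child(ren)
  node 8: 1 child(ren)
  node 10: 0 child(ren)
  node 30: 2 child(ren)
  node 24: 0 child(ren)
  node 34: 1 child(ren)
  node 38: 1 child(ren)
  node 49: 0 child(ren)
Matching nodes: [10, 24, 49]
Count of leaf nodes: 3


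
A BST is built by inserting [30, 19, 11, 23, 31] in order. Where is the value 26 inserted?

Starting tree (level order): [30, 19, 31, 11, 23]
Insertion path: 30 -> 19 -> 23
Result: insert 26 as right child of 23
Final tree (level order): [30, 19, 31, 11, 23, None, None, None, None, None, 26]


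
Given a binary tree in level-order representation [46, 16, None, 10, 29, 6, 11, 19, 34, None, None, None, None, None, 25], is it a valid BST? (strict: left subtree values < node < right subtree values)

Level-order array: [46, 16, None, 10, 29, 6, 11, 19, 34, None, None, None, None, None, 25]
Validate using subtree bounds (lo, hi): at each node, require lo < value < hi,
then recurse left with hi=value and right with lo=value.
Preorder trace (stopping at first violation):
  at node 46 with bounds (-inf, +inf): OK
  at node 16 with bounds (-inf, 46): OK
  at node 10 with bounds (-inf, 16): OK
  at node 6 with bounds (-inf, 10): OK
  at node 11 with bounds (10, 16): OK
  at node 29 with bounds (16, 46): OK
  at node 19 with bounds (16, 29): OK
  at node 25 with bounds (19, 29): OK
  at node 34 with bounds (29, 46): OK
No violation found at any node.
Result: Valid BST


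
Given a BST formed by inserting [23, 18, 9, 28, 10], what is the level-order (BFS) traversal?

Tree insertion order: [23, 18, 9, 28, 10]
Tree (level-order array): [23, 18, 28, 9, None, None, None, None, 10]
BFS from the root, enqueuing left then right child of each popped node:
  queue [23] -> pop 23, enqueue [18, 28], visited so far: [23]
  queue [18, 28] -> pop 18, enqueue [9], visited so far: [23, 18]
  queue [28, 9] -> pop 28, enqueue [none], visited so far: [23, 18, 28]
  queue [9] -> pop 9, enqueue [10], visited so far: [23, 18, 28, 9]
  queue [10] -> pop 10, enqueue [none], visited so far: [23, 18, 28, 9, 10]
Result: [23, 18, 28, 9, 10]
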